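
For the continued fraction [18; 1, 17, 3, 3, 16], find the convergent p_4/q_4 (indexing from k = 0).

Using pₖ = aₖpₖ₋₁ + pₖ₋₂, qₖ = aₖqₖ₋₁ + qₖ₋₂ (with p₋₁=1, p₋₂=0, q₋₁=0, q₋₂=1):
  k=0: a=18, p=18, q=1
  k=1: a=1, p=19, q=1
  k=2: a=17, p=341, q=18
  k=3: a=3, p=1042, q=55
  k=4: a=3, p=3467, q=183

3467/183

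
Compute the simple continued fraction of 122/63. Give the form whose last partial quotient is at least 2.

122 = 1×63 + 59
63 = 1×59 + 4
59 = 14×4 + 3
4 = 1×3 + 1
3 = 3×1 + 0  (stop)
So 122/63 = [1; 1, 14, 1, 3].

[1; 1, 14, 1, 3]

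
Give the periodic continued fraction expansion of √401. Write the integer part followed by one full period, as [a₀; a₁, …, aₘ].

[20; 40]

a₀ = ⌊√401⌋ = 20.
With m₀=0, d₀=1 and mₖ₊₁ = dₖaₖ − mₖ, dₖ₊₁ = (n − mₖ₊₁²)/dₖ, aₖ₊₁ = ⌊(a₀+mₖ₊₁)/dₖ₊₁⌋:
  k=1: m=20, d=1, a=40
d=1 and a=2a₀=40 at k=1, so the next step gives (m, d) = (20, 1) again — its k=1 value — and the period has length 1.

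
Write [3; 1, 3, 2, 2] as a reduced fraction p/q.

Fold from the inside: start with 2/1.
  2 + 1/2 = 5/2
  3 + 2/5 = 17/5
  1 + 5/17 = 22/17
  3 + 17/22 = 83/22

83/22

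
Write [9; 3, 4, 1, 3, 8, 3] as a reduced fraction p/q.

14647/1573

Fold from the inside: start with 3/1.
  8 + 1/3 = 25/3
  3 + 3/25 = 78/25
  1 + 25/78 = 103/78
  4 + 78/103 = 490/103
  3 + 103/490 = 1573/490
  9 + 490/1573 = 14647/1573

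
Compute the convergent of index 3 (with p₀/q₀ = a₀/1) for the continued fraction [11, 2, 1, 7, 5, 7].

261/23

Using pₖ = aₖpₖ₋₁ + pₖ₋₂, qₖ = aₖqₖ₋₁ + qₖ₋₂ (with p₋₁=1, p₋₂=0, q₋₁=0, q₋₂=1):
  k=0: a=11, p=11, q=1
  k=1: a=2, p=23, q=2
  k=2: a=1, p=34, q=3
  k=3: a=7, p=261, q=23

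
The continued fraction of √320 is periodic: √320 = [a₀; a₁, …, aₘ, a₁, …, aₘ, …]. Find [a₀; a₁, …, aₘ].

a₀ = ⌊√320⌋ = 17.
With m₀=0, d₀=1 and mₖ₊₁ = dₖaₖ − mₖ, dₖ₊₁ = (n − mₖ₊₁²)/dₖ, aₖ₊₁ = ⌊(a₀+mₖ₊₁)/dₖ₊₁⌋:
  k=1: m=17, d=31, a=1
  k=2: m=14, d=4, a=7
  k=3: m=14, d=31, a=1
  k=4: m=17, d=1, a=34
d=1 and a=2a₀=34 at k=4, so the next step gives (m, d) = (17, 31) again — its k=1 value — and the period has length 4.

[17; 1, 7, 1, 34]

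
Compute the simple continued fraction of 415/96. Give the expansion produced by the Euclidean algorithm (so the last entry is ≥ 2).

415 = 4·96 + 31
96 = 3·31 + 3
31 = 10·3 + 1
3 = 3·1 + 0  (stop)
So 415/96 = [4; 3, 10, 3].

[4; 3, 10, 3]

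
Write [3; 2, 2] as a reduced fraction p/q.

Fold from the inside: start with 2/1.
  2 + 1/2 = 5/2
  3 + 2/5 = 17/5

17/5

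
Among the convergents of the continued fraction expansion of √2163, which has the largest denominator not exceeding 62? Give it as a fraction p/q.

2837/61

√2163 = [46; 1, 1, 30, 1, 1, 92, …] (period length 6).
Convergents:
  p_0/q_0 = 46/1
  p_1/q_1 = 47/1
  p_2/q_2 = 93/2
  p_3/q_3 = 2837/61
  p_4/q_4 = 2930/63
q_3 = 61 ≤ 62 < 63 = q_4, so the answer is 2837/61.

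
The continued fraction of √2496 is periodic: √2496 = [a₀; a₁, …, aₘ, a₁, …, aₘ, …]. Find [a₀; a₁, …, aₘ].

[49; 1, 23, 1, 98]

a₀ = ⌊√2496⌋ = 49.
With m₀=0, d₀=1 and mₖ₊₁ = dₖaₖ − mₖ, dₖ₊₁ = (n − mₖ₊₁²)/dₖ, aₖ₊₁ = ⌊(a₀+mₖ₊₁)/dₖ₊₁⌋:
  k=1: m=49, d=95, a=1
  k=2: m=46, d=4, a=23
  k=3: m=46, d=95, a=1
  k=4: m=49, d=1, a=98
d=1 and a=2a₀=98 at k=4, so the next step gives (m, d) = (49, 95) again — its k=1 value — and the period has length 4.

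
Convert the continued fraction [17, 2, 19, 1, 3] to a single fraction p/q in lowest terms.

2833/162

Using pₖ = aₖpₖ₋₁ + pₖ₋₂ and qₖ = aₖqₖ₋₁ + qₖ₋₂:
  k=0: a=17, p=17, q=1
  k=1: a=2, p=35, q=2
  k=2: a=19, p=682, q=39
  k=3: a=1, p=717, q=41
  k=4: a=3, p=2833, q=162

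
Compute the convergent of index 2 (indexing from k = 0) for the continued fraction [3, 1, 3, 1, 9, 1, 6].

Using pₖ = aₖpₖ₋₁ + pₖ₋₂, qₖ = aₖqₖ₋₁ + qₖ₋₂ (with p₋₁=1, p₋₂=0, q₋₁=0, q₋₂=1):
  k=0: a=3, p=3, q=1
  k=1: a=1, p=4, q=1
  k=2: a=3, p=15, q=4

15/4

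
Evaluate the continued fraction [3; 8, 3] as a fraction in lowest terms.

78/25

Fold from the inside: start with 3/1.
  8 + 1/3 = 25/3
  3 + 3/25 = 78/25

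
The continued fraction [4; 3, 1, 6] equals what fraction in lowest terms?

115/27

Fold from the inside: start with 6/1.
  1 + 1/6 = 7/6
  3 + 6/7 = 27/7
  4 + 7/27 = 115/27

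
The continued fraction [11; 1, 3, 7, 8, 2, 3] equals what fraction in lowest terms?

Using pₖ = aₖpₖ₋₁ + pₖ₋₂ and qₖ = aₖqₖ₋₁ + qₖ₋₂:
  k=0: a=11, p=11, q=1
  k=1: a=1, p=12, q=1
  k=2: a=3, p=47, q=4
  k=3: a=7, p=341, q=29
  k=4: a=8, p=2775, q=236
  k=5: a=2, p=5891, q=501
  k=6: a=3, p=20448, q=1739

20448/1739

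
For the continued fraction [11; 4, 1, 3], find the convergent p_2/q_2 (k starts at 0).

Using pₖ = aₖpₖ₋₁ + pₖ₋₂, qₖ = aₖqₖ₋₁ + qₖ₋₂ (with p₋₁=1, p₋₂=0, q₋₁=0, q₋₂=1):
  k=0: a=11, p=11, q=1
  k=1: a=4, p=45, q=4
  k=2: a=1, p=56, q=5

56/5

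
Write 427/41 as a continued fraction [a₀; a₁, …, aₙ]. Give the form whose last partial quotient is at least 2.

427 = 10*41 + 17
41 = 2*17 + 7
17 = 2*7 + 3
7 = 2*3 + 1
3 = 3*1 + 0  (stop)
So 427/41 = [10; 2, 2, 2, 3].

[10; 2, 2, 2, 3]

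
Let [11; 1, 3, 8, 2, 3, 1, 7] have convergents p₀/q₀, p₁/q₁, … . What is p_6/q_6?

Using pₖ = aₖpₖ₋₁ + pₖ₋₂, qₖ = aₖqₖ₋₁ + qₖ₋₂ (with p₋₁=1, p₋₂=0, q₋₁=0, q₋₂=1):
  k=0: a=11, p=11, q=1
  k=1: a=1, p=12, q=1
  k=2: a=3, p=47, q=4
  k=3: a=8, p=388, q=33
  k=4: a=2, p=823, q=70
  k=5: a=3, p=2857, q=243
  k=6: a=1, p=3680, q=313

3680/313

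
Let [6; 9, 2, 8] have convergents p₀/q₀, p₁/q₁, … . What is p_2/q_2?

Using pₖ = aₖpₖ₋₁ + pₖ₋₂, qₖ = aₖqₖ₋₁ + qₖ₋₂ (with p₋₁=1, p₋₂=0, q₋₁=0, q₋₂=1):
  k=0: a=6, p=6, q=1
  k=1: a=9, p=55, q=9
  k=2: a=2, p=116, q=19

116/19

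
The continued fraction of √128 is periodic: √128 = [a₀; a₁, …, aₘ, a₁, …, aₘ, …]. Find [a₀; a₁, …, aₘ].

[11; 3, 5, 3, 22]

a₀ = ⌊√128⌋ = 11.
With m₀=0, d₀=1 and mₖ₊₁ = dₖaₖ − mₖ, dₖ₊₁ = (n − mₖ₊₁²)/dₖ, aₖ₊₁ = ⌊(a₀+mₖ₊₁)/dₖ₊₁⌋:
  k=1: m=11, d=7, a=3
  k=2: m=10, d=4, a=5
  k=3: m=10, d=7, a=3
  k=4: m=11, d=1, a=22
d=1 and a=2a₀=22 at k=4, so the next step gives (m, d) = (11, 7) again — its k=1 value — and the period has length 4.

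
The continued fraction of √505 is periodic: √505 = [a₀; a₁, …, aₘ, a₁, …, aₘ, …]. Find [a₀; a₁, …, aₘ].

a₀ = ⌊√505⌋ = 22.
With m₀=0, d₀=1 and mₖ₊₁ = dₖaₖ − mₖ, dₖ₊₁ = (n − mₖ₊₁²)/dₖ, aₖ₊₁ = ⌊(a₀+mₖ₊₁)/dₖ₊₁⌋:
  k=1: m=22, d=21, a=2
  k=2: m=20, d=5, a=8
  k=3: m=20, d=21, a=2
  k=4: m=22, d=1, a=44
d=1 and a=2a₀=44 at k=4, so the next step gives (m, d) = (22, 21) again — its k=1 value — and the period has length 4.

[22; 2, 8, 2, 44]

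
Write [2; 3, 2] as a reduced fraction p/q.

16/7

Fold from the inside: start with 2/1.
  3 + 1/2 = 7/2
  2 + 2/7 = 16/7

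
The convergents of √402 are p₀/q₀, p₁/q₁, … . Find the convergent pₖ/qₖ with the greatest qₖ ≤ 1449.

16060/801

√402 = [20; 20, 40, …] (period length 2).
Convergents:
  p_0/q_0 = 20/1
  p_1/q_1 = 401/20
  p_2/q_2 = 16060/801
  p_3/q_3 = 321601/16040
q_2 = 801 ≤ 1449 < 16040 = q_3, so the answer is 16060/801.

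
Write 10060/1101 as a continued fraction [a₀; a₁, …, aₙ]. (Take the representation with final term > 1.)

[9; 7, 3, 2, 3, 6]

10060 = 9·1101 + 151
1101 = 7·151 + 44
151 = 3·44 + 19
44 = 2·19 + 6
19 = 3·6 + 1
6 = 6·1 + 0  (stop)
So 10060/1101 = [9; 7, 3, 2, 3, 6].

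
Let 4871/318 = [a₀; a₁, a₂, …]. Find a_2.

6

4871 = 15·318 + 101   →  a_0 = 15
318 = 3·101 + 15   →  a_1 = 3
101 = 6·15 + 11   →  a_2 = 6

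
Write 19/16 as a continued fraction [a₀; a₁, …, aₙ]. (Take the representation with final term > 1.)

[1; 5, 3]

19 = 1*16 + 3
16 = 5*3 + 1
3 = 3*1 + 0  (stop)
So 19/16 = [1; 5, 3].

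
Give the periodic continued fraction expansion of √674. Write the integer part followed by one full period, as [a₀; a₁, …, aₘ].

[25; 1, 24, 1, 50]

a₀ = ⌊√674⌋ = 25.
With m₀=0, d₀=1 and mₖ₊₁ = dₖaₖ − mₖ, dₖ₊₁ = (n − mₖ₊₁²)/dₖ, aₖ₊₁ = ⌊(a₀+mₖ₊₁)/dₖ₊₁⌋:
  k=1: m=25, d=49, a=1
  k=2: m=24, d=2, a=24
  k=3: m=24, d=49, a=1
  k=4: m=25, d=1, a=50
d=1 and a=2a₀=50 at k=4, so the next step gives (m, d) = (25, 49) again — its k=1 value — and the period has length 4.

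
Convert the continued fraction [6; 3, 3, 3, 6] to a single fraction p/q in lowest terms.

1311/208

Using pₖ = aₖpₖ₋₁ + pₖ₋₂ and qₖ = aₖqₖ₋₁ + qₖ₋₂:
  k=0: a=6, p=6, q=1
  k=1: a=3, p=19, q=3
  k=2: a=3, p=63, q=10
  k=3: a=3, p=208, q=33
  k=4: a=6, p=1311, q=208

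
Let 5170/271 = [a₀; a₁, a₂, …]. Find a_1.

12

5170 = 19·271 + 21   →  a_0 = 19
271 = 12·21 + 19   →  a_1 = 12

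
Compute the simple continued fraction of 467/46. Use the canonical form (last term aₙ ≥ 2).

467 = 10×46 + 7
46 = 6×7 + 4
7 = 1×4 + 3
4 = 1×3 + 1
3 = 3×1 + 0  (stop)
So 467/46 = [10; 6, 1, 1, 3].

[10; 6, 1, 1, 3]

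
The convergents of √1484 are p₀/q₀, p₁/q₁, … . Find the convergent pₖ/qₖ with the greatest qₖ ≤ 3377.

√1484 = [38; 1, 1, 10, 1, 1, 76, …] (period length 6).
Convergents:
  p_0/q_0 = 38/1
  p_1/q_1 = 39/1
  p_2/q_2 = 77/2
  p_3/q_3 = 809/21
  p_4/q_4 = 886/23
  p_5/q_5 = 1695/44
  p_6/q_6 = 129706/3367
  p_7/q_7 = 131401/3411
q_6 = 3367 ≤ 3377 < 3411 = q_7, so the answer is 129706/3367.

129706/3367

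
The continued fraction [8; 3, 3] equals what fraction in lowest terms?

83/10

Fold from the inside: start with 3/1.
  3 + 1/3 = 10/3
  8 + 3/10 = 83/10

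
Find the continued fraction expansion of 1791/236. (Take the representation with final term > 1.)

[7; 1, 1, 2, 3, 4, 3]

1791 = 7*236 + 139
236 = 1*139 + 97
139 = 1*97 + 42
97 = 2*42 + 13
42 = 3*13 + 3
13 = 4*3 + 1
3 = 3*1 + 0  (stop)
So 1791/236 = [7; 1, 1, 2, 3, 4, 3].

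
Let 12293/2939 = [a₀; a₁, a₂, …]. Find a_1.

5

12293 = 4·2939 + 537   →  a_0 = 4
2939 = 5·537 + 254   →  a_1 = 5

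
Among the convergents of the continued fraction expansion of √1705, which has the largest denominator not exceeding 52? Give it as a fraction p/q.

991/24

√1705 = [41; 3, 2, 3, 82, …] (period length 4).
Convergents:
  p_0/q_0 = 41/1
  p_1/q_1 = 124/3
  p_2/q_2 = 289/7
  p_3/q_3 = 991/24
  p_4/q_4 = 81551/1975
q_3 = 24 ≤ 52 < 1975 = q_4, so the answer is 991/24.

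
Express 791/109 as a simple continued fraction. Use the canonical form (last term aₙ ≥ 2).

791 = 7·109 + 28
109 = 3·28 + 25
28 = 1·25 + 3
25 = 8·3 + 1
3 = 3·1 + 0  (stop)
So 791/109 = [7; 3, 1, 8, 3].

[7; 3, 1, 8, 3]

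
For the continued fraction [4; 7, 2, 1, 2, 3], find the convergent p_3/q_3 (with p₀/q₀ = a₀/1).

91/22

Using pₖ = aₖpₖ₋₁ + pₖ₋₂, qₖ = aₖqₖ₋₁ + qₖ₋₂ (with p₋₁=1, p₋₂=0, q₋₁=0, q₋₂=1):
  k=0: a=4, p=4, q=1
  k=1: a=7, p=29, q=7
  k=2: a=2, p=62, q=15
  k=3: a=1, p=91, q=22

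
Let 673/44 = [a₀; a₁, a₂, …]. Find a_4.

1

673 = 15·44 + 13   →  a_0 = 15
44 = 3·13 + 5   →  a_1 = 3
13 = 2·5 + 3   →  a_2 = 2
5 = 1·3 + 2   →  a_3 = 1
3 = 1·2 + 1   →  a_4 = 1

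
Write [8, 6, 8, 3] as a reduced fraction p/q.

1249/153

Fold from the inside: start with 3/1.
  8 + 1/3 = 25/3
  6 + 3/25 = 153/25
  8 + 25/153 = 1249/153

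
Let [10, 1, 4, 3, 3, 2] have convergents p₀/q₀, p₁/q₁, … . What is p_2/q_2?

54/5

Using pₖ = aₖpₖ₋₁ + pₖ₋₂, qₖ = aₖqₖ₋₁ + qₖ₋₂ (with p₋₁=1, p₋₂=0, q₋₁=0, q₋₂=1):
  k=0: a=10, p=10, q=1
  k=1: a=1, p=11, q=1
  k=2: a=4, p=54, q=5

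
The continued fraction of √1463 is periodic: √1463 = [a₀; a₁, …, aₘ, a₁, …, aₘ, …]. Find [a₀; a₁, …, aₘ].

a₀ = ⌊√1463⌋ = 38.
With m₀=0, d₀=1 and mₖ₊₁ = dₖaₖ − mₖ, dₖ₊₁ = (n − mₖ₊₁²)/dₖ, aₖ₊₁ = ⌊(a₀+mₖ₊₁)/dₖ₊₁⌋:
  k=1: m=38, d=19, a=4
  k=2: m=38, d=1, a=76
d=1 and a=2a₀=76 at k=2, so the next step gives (m, d) = (38, 19) again — its k=1 value — and the period has length 2.

[38; 4, 76]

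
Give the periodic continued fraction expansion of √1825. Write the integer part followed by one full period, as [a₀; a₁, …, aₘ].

a₀ = ⌊√1825⌋ = 42.
With m₀=0, d₀=1 and mₖ₊₁ = dₖaₖ − mₖ, dₖ₊₁ = (n − mₖ₊₁²)/dₖ, aₖ₊₁ = ⌊(a₀+mₖ₊₁)/dₖ₊₁⌋:
  k=1: m=42, d=61, a=1
  k=2: m=19, d=24, a=2
  k=3: m=29, d=41, a=1
  k=4: m=12, d=41, a=1
  k=5: m=29, d=24, a=2
  k=6: m=19, d=61, a=1
  k=7: m=42, d=1, a=84
d=1 and a=2a₀=84 at k=7, so the next step gives (m, d) = (42, 61) again — its k=1 value — and the period has length 7.

[42; 1, 2, 1, 1, 2, 1, 84]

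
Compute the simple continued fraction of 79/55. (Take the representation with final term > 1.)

79 = 1·55 + 24
55 = 2·24 + 7
24 = 3·7 + 3
7 = 2·3 + 1
3 = 3·1 + 0  (stop)
So 79/55 = [1; 2, 3, 2, 3].

[1; 2, 3, 2, 3]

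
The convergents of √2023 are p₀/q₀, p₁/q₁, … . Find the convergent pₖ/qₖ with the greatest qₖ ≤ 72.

2024/45

√2023 = [44; 1, 43, 1, 88, …] (period length 4).
Convergents:
  p_0/q_0 = 44/1
  p_1/q_1 = 45/1
  p_2/q_2 = 1979/44
  p_3/q_3 = 2024/45
  p_4/q_4 = 180091/4004
q_3 = 45 ≤ 72 < 4004 = q_4, so the answer is 2024/45.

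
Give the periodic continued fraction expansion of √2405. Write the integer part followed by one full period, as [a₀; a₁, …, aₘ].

[49; 24, 1, 1, 24, 98]

a₀ = ⌊√2405⌋ = 49.
With m₀=0, d₀=1 and mₖ₊₁ = dₖaₖ − mₖ, dₖ₊₁ = (n − mₖ₊₁²)/dₖ, aₖ₊₁ = ⌊(a₀+mₖ₊₁)/dₖ₊₁⌋:
  k=1: m=49, d=4, a=24
  k=2: m=47, d=49, a=1
  k=3: m=2, d=49, a=1
  k=4: m=47, d=4, a=24
  k=5: m=49, d=1, a=98
d=1 and a=2a₀=98 at k=5, so the next step gives (m, d) = (49, 4) again — its k=1 value — and the period has length 5.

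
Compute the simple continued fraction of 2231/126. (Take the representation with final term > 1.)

2231 = 17*126 + 89
126 = 1*89 + 37
89 = 2*37 + 15
37 = 2*15 + 7
15 = 2*7 + 1
7 = 7*1 + 0  (stop)
So 2231/126 = [17; 1, 2, 2, 2, 7].

[17; 1, 2, 2, 2, 7]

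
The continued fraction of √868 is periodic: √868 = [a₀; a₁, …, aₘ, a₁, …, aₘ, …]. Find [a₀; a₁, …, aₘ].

[29; 2, 6, 19, 2, 19, 6, 2, 58]

a₀ = ⌊√868⌋ = 29.
With m₀=0, d₀=1 and mₖ₊₁ = dₖaₖ − mₖ, dₖ₊₁ = (n − mₖ₊₁²)/dₖ, aₖ₊₁ = ⌊(a₀+mₖ₊₁)/dₖ₊₁⌋:
  k=1: m=29, d=27, a=2
  k=2: m=25, d=9, a=6
  k=3: m=29, d=3, a=19
  k=4: m=28, d=28, a=2
  k=5: m=28, d=3, a=19
  k=6: m=29, d=9, a=6
  k=7: m=25, d=27, a=2
  k=8: m=29, d=1, a=58
d=1 and a=2a₀=58 at k=8, so the next step gives (m, d) = (29, 27) again — its k=1 value — and the period has length 8.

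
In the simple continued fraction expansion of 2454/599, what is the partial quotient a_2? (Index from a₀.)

3

2454 = 4·599 + 58   →  a_0 = 4
599 = 10·58 + 19   →  a_1 = 10
58 = 3·19 + 1   →  a_2 = 3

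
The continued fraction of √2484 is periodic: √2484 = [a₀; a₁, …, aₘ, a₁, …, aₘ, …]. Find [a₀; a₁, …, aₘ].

a₀ = ⌊√2484⌋ = 49.
With m₀=0, d₀=1 and mₖ₊₁ = dₖaₖ − mₖ, dₖ₊₁ = (n − mₖ₊₁²)/dₖ, aₖ₊₁ = ⌊(a₀+mₖ₊₁)/dₖ₊₁⌋:
  k=1: m=49, d=83, a=1
  k=2: m=34, d=16, a=5
  k=3: m=46, d=23, a=4
  k=4: m=46, d=16, a=5
  k=5: m=34, d=83, a=1
  k=6: m=49, d=1, a=98
d=1 and a=2a₀=98 at k=6, so the next step gives (m, d) = (49, 83) again — its k=1 value — and the period has length 6.

[49; 1, 5, 4, 5, 1, 98]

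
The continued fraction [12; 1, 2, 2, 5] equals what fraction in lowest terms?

483/38

Using pₖ = aₖpₖ₋₁ + pₖ₋₂ and qₖ = aₖqₖ₋₁ + qₖ₋₂:
  k=0: a=12, p=12, q=1
  k=1: a=1, p=13, q=1
  k=2: a=2, p=38, q=3
  k=3: a=2, p=89, q=7
  k=4: a=5, p=483, q=38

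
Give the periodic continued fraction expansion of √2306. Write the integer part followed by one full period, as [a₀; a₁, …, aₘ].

[48; 48, 96]

a₀ = ⌊√2306⌋ = 48.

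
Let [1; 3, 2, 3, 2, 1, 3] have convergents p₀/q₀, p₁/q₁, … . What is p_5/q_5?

Using pₖ = aₖpₖ₋₁ + pₖ₋₂, qₖ = aₖqₖ₋₁ + qₖ₋₂ (with p₋₁=1, p₋₂=0, q₋₁=0, q₋₂=1):
  k=0: a=1, p=1, q=1
  k=1: a=3, p=4, q=3
  k=2: a=2, p=9, q=7
  k=3: a=3, p=31, q=24
  k=4: a=2, p=71, q=55
  k=5: a=1, p=102, q=79

102/79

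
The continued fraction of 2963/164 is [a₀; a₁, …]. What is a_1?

2963 = 18·164 + 11   →  a_0 = 18
164 = 14·11 + 10   →  a_1 = 14

14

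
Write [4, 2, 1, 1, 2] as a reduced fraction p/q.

Fold from the inside: start with 2/1.
  1 + 1/2 = 3/2
  1 + 2/3 = 5/3
  2 + 3/5 = 13/5
  4 + 5/13 = 57/13

57/13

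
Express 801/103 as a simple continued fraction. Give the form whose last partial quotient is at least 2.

801 = 7*103 + 80
103 = 1*80 + 23
80 = 3*23 + 11
23 = 2*11 + 1
11 = 11*1 + 0  (stop)
So 801/103 = [7; 1, 3, 2, 11].

[7; 1, 3, 2, 11]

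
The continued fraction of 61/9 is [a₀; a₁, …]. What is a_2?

3

61 = 6·9 + 7   →  a_0 = 6
9 = 1·7 + 2   →  a_1 = 1
7 = 3·2 + 1   →  a_2 = 3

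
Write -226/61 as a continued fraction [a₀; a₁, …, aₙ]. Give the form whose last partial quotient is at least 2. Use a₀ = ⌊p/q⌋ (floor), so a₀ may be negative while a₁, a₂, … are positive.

[-4; 3, 2, 1, 1, 3]

-226 = -4×61 + 18
61 = 3×18 + 7
18 = 2×7 + 4
7 = 1×4 + 3
4 = 1×3 + 1
3 = 3×1 + 0  (stop)
So -226/61 = [-4; 3, 2, 1, 1, 3].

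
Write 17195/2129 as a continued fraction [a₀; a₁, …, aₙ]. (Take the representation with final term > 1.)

17195 = 8*2129 + 163
2129 = 13*163 + 10
163 = 16*10 + 3
10 = 3*3 + 1
3 = 3*1 + 0  (stop)
So 17195/2129 = [8; 13, 16, 3, 3].

[8; 13, 16, 3, 3]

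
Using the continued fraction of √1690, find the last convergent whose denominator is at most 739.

√1690 = [41; 9, 8, 9, 82, …] (period length 4).
Convergents:
  p_0/q_0 = 41/1
  p_1/q_1 = 370/9
  p_2/q_2 = 3001/73
  p_3/q_3 = 27379/666
  p_4/q_4 = 2248079/54685
q_3 = 666 ≤ 739 < 54685 = q_4, so the answer is 27379/666.

27379/666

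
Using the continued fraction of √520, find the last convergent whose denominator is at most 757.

√520 = [22; 1, 4, 11, 4, 1, 44, …] (period length 6).
Convergents:
  p_0/q_0 = 22/1
  p_1/q_1 = 23/1
  p_2/q_2 = 114/5
  p_3/q_3 = 1277/56
  p_4/q_4 = 5222/229
  p_5/q_5 = 6499/285
  p_6/q_6 = 291178/12769
q_5 = 285 ≤ 757 < 12769 = q_6, so the answer is 6499/285.

6499/285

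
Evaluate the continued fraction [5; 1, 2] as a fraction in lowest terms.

17/3

Using pₖ = aₖpₖ₋₁ + pₖ₋₂ and qₖ = aₖqₖ₋₁ + qₖ₋₂:
  k=0: a=5, p=5, q=1
  k=1: a=1, p=6, q=1
  k=2: a=2, p=17, q=3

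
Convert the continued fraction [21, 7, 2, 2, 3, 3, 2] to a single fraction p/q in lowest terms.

Fold from the inside: start with 2/1.
  3 + 1/2 = 7/2
  3 + 2/7 = 23/7
  2 + 7/23 = 53/23
  2 + 23/53 = 129/53
  7 + 53/129 = 956/129
  21 + 129/956 = 20205/956

20205/956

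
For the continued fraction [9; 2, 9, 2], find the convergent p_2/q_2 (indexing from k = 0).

Using pₖ = aₖpₖ₋₁ + pₖ₋₂, qₖ = aₖqₖ₋₁ + qₖ₋₂ (with p₋₁=1, p₋₂=0, q₋₁=0, q₋₂=1):
  k=0: a=9, p=9, q=1
  k=1: a=2, p=19, q=2
  k=2: a=9, p=180, q=19

180/19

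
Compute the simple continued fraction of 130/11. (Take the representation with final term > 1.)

130 = 11·11 + 9
11 = 1·9 + 2
9 = 4·2 + 1
2 = 2·1 + 0  (stop)
So 130/11 = [11; 1, 4, 2].

[11; 1, 4, 2]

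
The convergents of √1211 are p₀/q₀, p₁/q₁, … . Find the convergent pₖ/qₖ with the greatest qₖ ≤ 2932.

√1211 = [34; 1, 3, 1, 68, …] (period length 4).
Convergents:
  p_0/q_0 = 34/1
  p_1/q_1 = 35/1
  p_2/q_2 = 139/4
  p_3/q_3 = 174/5
  p_4/q_4 = 11971/344
  p_5/q_5 = 12145/349
  p_6/q_6 = 48406/1391
  p_7/q_7 = 60551/1740
  p_8/q_8 = 4165874/119711
q_7 = 1740 ≤ 2932 < 119711 = q_8, so the answer is 60551/1740.

60551/1740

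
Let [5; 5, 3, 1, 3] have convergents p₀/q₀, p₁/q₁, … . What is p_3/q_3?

109/21

Using pₖ = aₖpₖ₋₁ + pₖ₋₂, qₖ = aₖqₖ₋₁ + qₖ₋₂ (with p₋₁=1, p₋₂=0, q₋₁=0, q₋₂=1):
  k=0: a=5, p=5, q=1
  k=1: a=5, p=26, q=5
  k=2: a=3, p=83, q=16
  k=3: a=1, p=109, q=21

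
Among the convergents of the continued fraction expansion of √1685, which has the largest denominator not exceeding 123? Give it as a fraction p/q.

√1685 = [41; 20, 1, 1, 20, 82, …] (period length 5).
Convergents:
  p_0/q_0 = 41/1
  p_1/q_1 = 821/20
  p_2/q_2 = 862/21
  p_3/q_3 = 1683/41
  p_4/q_4 = 34522/841
q_3 = 41 ≤ 123 < 841 = q_4, so the answer is 1683/41.

1683/41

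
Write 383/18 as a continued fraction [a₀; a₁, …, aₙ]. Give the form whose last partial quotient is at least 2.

[21; 3, 1, 1, 2]

383 = 21×18 + 5
18 = 3×5 + 3
5 = 1×3 + 2
3 = 1×2 + 1
2 = 2×1 + 0  (stop)
So 383/18 = [21; 3, 1, 1, 2].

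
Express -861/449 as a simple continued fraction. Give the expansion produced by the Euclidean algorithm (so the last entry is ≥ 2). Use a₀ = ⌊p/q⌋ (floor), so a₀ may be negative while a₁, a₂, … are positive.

-861 = -2*449 + 37
449 = 12*37 + 5
37 = 7*5 + 2
5 = 2*2 + 1
2 = 2*1 + 0  (stop)
So -861/449 = [-2; 12, 7, 2, 2].

[-2; 12, 7, 2, 2]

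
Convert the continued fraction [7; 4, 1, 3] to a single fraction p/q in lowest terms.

Fold from the inside: start with 3/1.
  1 + 1/3 = 4/3
  4 + 3/4 = 19/4
  7 + 4/19 = 137/19

137/19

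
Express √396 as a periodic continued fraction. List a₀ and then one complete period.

[19; 1, 8, 1, 38]

a₀ = ⌊√396⌋ = 19.
With m₀=0, d₀=1 and mₖ₊₁ = dₖaₖ − mₖ, dₖ₊₁ = (n − mₖ₊₁²)/dₖ, aₖ₊₁ = ⌊(a₀+mₖ₊₁)/dₖ₊₁⌋:
  k=1: m=19, d=35, a=1
  k=2: m=16, d=4, a=8
  k=3: m=16, d=35, a=1
  k=4: m=19, d=1, a=38
d=1 and a=2a₀=38 at k=4, so the next step gives (m, d) = (19, 35) again — its k=1 value — and the period has length 4.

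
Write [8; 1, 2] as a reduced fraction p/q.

26/3

Using pₖ = aₖpₖ₋₁ + pₖ₋₂ and qₖ = aₖqₖ₋₁ + qₖ₋₂:
  k=0: a=8, p=8, q=1
  k=1: a=1, p=9, q=1
  k=2: a=2, p=26, q=3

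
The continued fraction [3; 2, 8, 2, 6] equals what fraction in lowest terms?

Using pₖ = aₖpₖ₋₁ + pₖ₋₂ and qₖ = aₖqₖ₋₁ + qₖ₋₂:
  k=0: a=3, p=3, q=1
  k=1: a=2, p=7, q=2
  k=2: a=8, p=59, q=17
  k=3: a=2, p=125, q=36
  k=4: a=6, p=809, q=233

809/233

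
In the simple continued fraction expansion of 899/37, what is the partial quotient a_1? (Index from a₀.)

899 = 24·37 + 11   →  a_0 = 24
37 = 3·11 + 4   →  a_1 = 3

3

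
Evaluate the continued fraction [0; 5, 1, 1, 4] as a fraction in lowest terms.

9/50

Fold from the inside: start with 4/1.
  1 + 1/4 = 5/4
  1 + 4/5 = 9/5
  5 + 5/9 = 50/9
  0 + 9/50 = 9/50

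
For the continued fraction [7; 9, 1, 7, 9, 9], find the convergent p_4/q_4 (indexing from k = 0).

5120/721

Using pₖ = aₖpₖ₋₁ + pₖ₋₂, qₖ = aₖqₖ₋₁ + qₖ₋₂ (with p₋₁=1, p₋₂=0, q₋₁=0, q₋₂=1):
  k=0: a=7, p=7, q=1
  k=1: a=9, p=64, q=9
  k=2: a=1, p=71, q=10
  k=3: a=7, p=561, q=79
  k=4: a=9, p=5120, q=721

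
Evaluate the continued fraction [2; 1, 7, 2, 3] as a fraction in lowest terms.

170/59

Fold from the inside: start with 3/1.
  2 + 1/3 = 7/3
  7 + 3/7 = 52/7
  1 + 7/52 = 59/52
  2 + 52/59 = 170/59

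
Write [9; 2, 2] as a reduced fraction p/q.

47/5

Fold from the inside: start with 2/1.
  2 + 1/2 = 5/2
  9 + 2/5 = 47/5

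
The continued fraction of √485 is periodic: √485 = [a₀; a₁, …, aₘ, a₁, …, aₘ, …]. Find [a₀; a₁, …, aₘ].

[22; 44]

a₀ = ⌊√485⌋ = 22.
With m₀=0, d₀=1 and mₖ₊₁ = dₖaₖ − mₖ, dₖ₊₁ = (n − mₖ₊₁²)/dₖ, aₖ₊₁ = ⌊(a₀+mₖ₊₁)/dₖ₊₁⌋:
  k=1: m=22, d=1, a=44
d=1 and a=2a₀=44 at k=1, so the next step gives (m, d) = (22, 1) again — its k=1 value — and the period has length 1.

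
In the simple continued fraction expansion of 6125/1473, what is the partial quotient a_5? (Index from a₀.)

1

6125 = 4·1473 + 233   →  a_0 = 4
1473 = 6·233 + 75   →  a_1 = 6
233 = 3·75 + 8   →  a_2 = 3
75 = 9·8 + 3   →  a_3 = 9
8 = 2·3 + 2   →  a_4 = 2
3 = 1·2 + 1   →  a_5 = 1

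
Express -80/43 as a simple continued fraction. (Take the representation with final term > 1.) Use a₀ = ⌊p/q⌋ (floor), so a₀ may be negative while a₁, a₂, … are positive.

-80 = -2×43 + 6
43 = 7×6 + 1
6 = 6×1 + 0  (stop)
So -80/43 = [-2; 7, 6].

[-2; 7, 6]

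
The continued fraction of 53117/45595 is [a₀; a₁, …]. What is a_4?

53117 = 1·45595 + 7522   →  a_0 = 1
45595 = 6·7522 + 463   →  a_1 = 6
7522 = 16·463 + 114   →  a_2 = 16
463 = 4·114 + 7   →  a_3 = 4
114 = 16·7 + 2   →  a_4 = 16

16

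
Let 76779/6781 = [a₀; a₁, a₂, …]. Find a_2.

76779 = 11·6781 + 2188   →  a_0 = 11
6781 = 3·2188 + 217   →  a_1 = 3
2188 = 10·217 + 18   →  a_2 = 10

10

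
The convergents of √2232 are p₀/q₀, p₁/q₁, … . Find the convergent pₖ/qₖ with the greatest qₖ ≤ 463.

7937/168

√2232 = [47; 4, 10, 4, 94, …] (period length 4).
Convergents:
  p_0/q_0 = 47/1
  p_1/q_1 = 189/4
  p_2/q_2 = 1937/41
  p_3/q_3 = 7937/168
  p_4/q_4 = 748015/15833
q_3 = 168 ≤ 463 < 15833 = q_4, so the answer is 7937/168.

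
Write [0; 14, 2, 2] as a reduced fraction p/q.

5/72

Fold from the inside: start with 2/1.
  2 + 1/2 = 5/2
  14 + 2/5 = 72/5
  0 + 5/72 = 5/72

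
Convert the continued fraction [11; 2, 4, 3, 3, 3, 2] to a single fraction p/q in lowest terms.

Fold from the inside: start with 2/1.
  3 + 1/2 = 7/2
  3 + 2/7 = 23/7
  3 + 7/23 = 76/23
  4 + 23/76 = 327/76
  2 + 76/327 = 730/327
  11 + 327/730 = 8357/730

8357/730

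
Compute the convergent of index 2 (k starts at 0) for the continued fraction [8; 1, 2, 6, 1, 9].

26/3

Using pₖ = aₖpₖ₋₁ + pₖ₋₂, qₖ = aₖqₖ₋₁ + qₖ₋₂ (with p₋₁=1, p₋₂=0, q₋₁=0, q₋₂=1):
  k=0: a=8, p=8, q=1
  k=1: a=1, p=9, q=1
  k=2: a=2, p=26, q=3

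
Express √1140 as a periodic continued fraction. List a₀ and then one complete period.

[33; 1, 3, 4, 3, 1, 66]

a₀ = ⌊√1140⌋ = 33.
With m₀=0, d₀=1 and mₖ₊₁ = dₖaₖ − mₖ, dₖ₊₁ = (n − mₖ₊₁²)/dₖ, aₖ₊₁ = ⌊(a₀+mₖ₊₁)/dₖ₊₁⌋:
  k=1: m=33, d=51, a=1
  k=2: m=18, d=16, a=3
  k=3: m=30, d=15, a=4
  k=4: m=30, d=16, a=3
  k=5: m=18, d=51, a=1
  k=6: m=33, d=1, a=66
d=1 and a=2a₀=66 at k=6, so the next step gives (m, d) = (33, 51) again — its k=1 value — and the period has length 6.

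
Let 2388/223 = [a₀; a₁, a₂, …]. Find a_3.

2388 = 10·223 + 158   →  a_0 = 10
223 = 1·158 + 65   →  a_1 = 1
158 = 2·65 + 28   →  a_2 = 2
65 = 2·28 + 9   →  a_3 = 2

2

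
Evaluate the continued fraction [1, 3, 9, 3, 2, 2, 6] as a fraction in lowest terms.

4161/3148

Using pₖ = aₖpₖ₋₁ + pₖ₋₂ and qₖ = aₖqₖ₋₁ + qₖ₋₂:
  k=0: a=1, p=1, q=1
  k=1: a=3, p=4, q=3
  k=2: a=9, p=37, q=28
  k=3: a=3, p=115, q=87
  k=4: a=2, p=267, q=202
  k=5: a=2, p=649, q=491
  k=6: a=6, p=4161, q=3148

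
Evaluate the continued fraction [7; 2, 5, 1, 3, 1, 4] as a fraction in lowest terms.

2253/302

Using pₖ = aₖpₖ₋₁ + pₖ₋₂ and qₖ = aₖqₖ₋₁ + qₖ₋₂:
  k=0: a=7, p=7, q=1
  k=1: a=2, p=15, q=2
  k=2: a=5, p=82, q=11
  k=3: a=1, p=97, q=13
  k=4: a=3, p=373, q=50
  k=5: a=1, p=470, q=63
  k=6: a=4, p=2253, q=302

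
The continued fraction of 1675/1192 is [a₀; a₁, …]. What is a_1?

1675 = 1·1192 + 483   →  a_0 = 1
1192 = 2·483 + 226   →  a_1 = 2

2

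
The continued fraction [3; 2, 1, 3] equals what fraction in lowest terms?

Fold from the inside: start with 3/1.
  1 + 1/3 = 4/3
  2 + 3/4 = 11/4
  3 + 4/11 = 37/11

37/11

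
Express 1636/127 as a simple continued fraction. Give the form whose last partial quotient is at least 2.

[12; 1, 7, 2, 7]

1636 = 12*127 + 112
127 = 1*112 + 15
112 = 7*15 + 7
15 = 2*7 + 1
7 = 7*1 + 0  (stop)
So 1636/127 = [12; 1, 7, 2, 7].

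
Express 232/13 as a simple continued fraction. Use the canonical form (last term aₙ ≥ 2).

[17; 1, 5, 2]

232 = 17×13 + 11
13 = 1×11 + 2
11 = 5×2 + 1
2 = 2×1 + 0  (stop)
So 232/13 = [17; 1, 5, 2].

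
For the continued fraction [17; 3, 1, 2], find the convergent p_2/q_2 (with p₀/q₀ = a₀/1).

Using pₖ = aₖpₖ₋₁ + pₖ₋₂, qₖ = aₖqₖ₋₁ + qₖ₋₂ (with p₋₁=1, p₋₂=0, q₋₁=0, q₋₂=1):
  k=0: a=17, p=17, q=1
  k=1: a=3, p=52, q=3
  k=2: a=1, p=69, q=4

69/4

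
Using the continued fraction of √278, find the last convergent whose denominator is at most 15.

√278 = [16; 1, 2, 16, 2, 1, 32, …] (period length 6).
Convergents:
  p_0/q_0 = 16/1
  p_1/q_1 = 17/1
  p_2/q_2 = 50/3
  p_3/q_3 = 817/49
q_2 = 3 ≤ 15 < 49 = q_3, so the answer is 50/3.

50/3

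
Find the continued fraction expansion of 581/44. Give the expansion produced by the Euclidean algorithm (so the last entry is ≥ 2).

[13; 4, 1, 8]

581 = 13×44 + 9
44 = 4×9 + 8
9 = 1×8 + 1
8 = 8×1 + 0  (stop)
So 581/44 = [13; 4, 1, 8].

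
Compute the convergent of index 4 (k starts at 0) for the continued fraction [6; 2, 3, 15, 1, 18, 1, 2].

733/114

Using pₖ = aₖpₖ₋₁ + pₖ₋₂, qₖ = aₖqₖ₋₁ + qₖ₋₂ (with p₋₁=1, p₋₂=0, q₋₁=0, q₋₂=1):
  k=0: a=6, p=6, q=1
  k=1: a=2, p=13, q=2
  k=2: a=3, p=45, q=7
  k=3: a=15, p=688, q=107
  k=4: a=1, p=733, q=114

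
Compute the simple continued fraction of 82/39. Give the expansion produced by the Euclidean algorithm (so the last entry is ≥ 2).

[2; 9, 1, 3]

82 = 2×39 + 4
39 = 9×4 + 3
4 = 1×3 + 1
3 = 3×1 + 0  (stop)
So 82/39 = [2; 9, 1, 3].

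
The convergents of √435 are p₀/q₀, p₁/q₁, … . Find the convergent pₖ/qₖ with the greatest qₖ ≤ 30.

√435 = [20; 1, 5, 1, 40, …] (period length 4).
Convergents:
  p_0/q_0 = 20/1
  p_1/q_1 = 21/1
  p_2/q_2 = 125/6
  p_3/q_3 = 146/7
  p_4/q_4 = 5965/286
q_3 = 7 ≤ 30 < 286 = q_4, so the answer is 146/7.

146/7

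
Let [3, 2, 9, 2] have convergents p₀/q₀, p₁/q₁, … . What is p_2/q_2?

66/19

Using pₖ = aₖpₖ₋₁ + pₖ₋₂, qₖ = aₖqₖ₋₁ + qₖ₋₂ (with p₋₁=1, p₋₂=0, q₋₁=0, q₋₂=1):
  k=0: a=3, p=3, q=1
  k=1: a=2, p=7, q=2
  k=2: a=9, p=66, q=19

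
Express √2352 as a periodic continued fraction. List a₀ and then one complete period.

a₀ = ⌊√2352⌋ = 48.
With m₀=0, d₀=1 and mₖ₊₁ = dₖaₖ − mₖ, dₖ₊₁ = (n − mₖ₊₁²)/dₖ, aₖ₊₁ = ⌊(a₀+mₖ₊₁)/dₖ₊₁⌋:
  k=1: m=48, d=48, a=2
  k=2: m=48, d=1, a=96
d=1 and a=2a₀=96 at k=2, so the next step gives (m, d) = (48, 48) again — its k=1 value — and the period has length 2.

[48; 2, 96]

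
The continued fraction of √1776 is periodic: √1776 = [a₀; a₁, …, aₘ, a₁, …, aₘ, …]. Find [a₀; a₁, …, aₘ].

[42; 7, 84]

a₀ = ⌊√1776⌋ = 42.
With m₀=0, d₀=1 and mₖ₊₁ = dₖaₖ − mₖ, dₖ₊₁ = (n − mₖ₊₁²)/dₖ, aₖ₊₁ = ⌊(a₀+mₖ₊₁)/dₖ₊₁⌋:
  k=1: m=42, d=12, a=7
  k=2: m=42, d=1, a=84
d=1 and a=2a₀=84 at k=2, so the next step gives (m, d) = (42, 12) again — its k=1 value — and the period has length 2.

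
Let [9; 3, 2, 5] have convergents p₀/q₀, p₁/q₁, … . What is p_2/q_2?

Using pₖ = aₖpₖ₋₁ + pₖ₋₂, qₖ = aₖqₖ₋₁ + qₖ₋₂ (with p₋₁=1, p₋₂=0, q₋₁=0, q₋₂=1):
  k=0: a=9, p=9, q=1
  k=1: a=3, p=28, q=3
  k=2: a=2, p=65, q=7

65/7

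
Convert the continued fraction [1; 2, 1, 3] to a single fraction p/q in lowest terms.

15/11

Fold from the inside: start with 3/1.
  1 + 1/3 = 4/3
  2 + 3/4 = 11/4
  1 + 4/11 = 15/11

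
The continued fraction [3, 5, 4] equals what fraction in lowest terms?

Using pₖ = aₖpₖ₋₁ + pₖ₋₂ and qₖ = aₖqₖ₋₁ + qₖ₋₂:
  k=0: a=3, p=3, q=1
  k=1: a=5, p=16, q=5
  k=2: a=4, p=67, q=21

67/21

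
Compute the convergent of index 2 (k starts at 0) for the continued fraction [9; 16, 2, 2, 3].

Using pₖ = aₖpₖ₋₁ + pₖ₋₂, qₖ = aₖqₖ₋₁ + qₖ₋₂ (with p₋₁=1, p₋₂=0, q₋₁=0, q₋₂=1):
  k=0: a=9, p=9, q=1
  k=1: a=16, p=145, q=16
  k=2: a=2, p=299, q=33

299/33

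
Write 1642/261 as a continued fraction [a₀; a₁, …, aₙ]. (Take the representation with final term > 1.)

[6; 3, 2, 3, 3, 3]

1642 = 6·261 + 76
261 = 3·76 + 33
76 = 2·33 + 10
33 = 3·10 + 3
10 = 3·3 + 1
3 = 3·1 + 0  (stop)
So 1642/261 = [6; 3, 2, 3, 3, 3].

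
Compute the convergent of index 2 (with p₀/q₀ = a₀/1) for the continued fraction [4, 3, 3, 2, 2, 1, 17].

43/10

Using pₖ = aₖpₖ₋₁ + pₖ₋₂, qₖ = aₖqₖ₋₁ + qₖ₋₂ (with p₋₁=1, p₋₂=0, q₋₁=0, q₋₂=1):
  k=0: a=4, p=4, q=1
  k=1: a=3, p=13, q=3
  k=2: a=3, p=43, q=10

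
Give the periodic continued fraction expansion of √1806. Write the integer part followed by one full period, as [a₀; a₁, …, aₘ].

[42; 2, 84]

a₀ = ⌊√1806⌋ = 42.
With m₀=0, d₀=1 and mₖ₊₁ = dₖaₖ − mₖ, dₖ₊₁ = (n − mₖ₊₁²)/dₖ, aₖ₊₁ = ⌊(a₀+mₖ₊₁)/dₖ₊₁⌋:
  k=1: m=42, d=42, a=2
  k=2: m=42, d=1, a=84
d=1 and a=2a₀=84 at k=2, so the next step gives (m, d) = (42, 42) again — its k=1 value — and the period has length 2.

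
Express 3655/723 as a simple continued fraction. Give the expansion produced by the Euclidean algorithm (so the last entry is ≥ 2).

[5; 18, 13, 3]

3655 = 5×723 + 40
723 = 18×40 + 3
40 = 13×3 + 1
3 = 3×1 + 0  (stop)
So 3655/723 = [5; 18, 13, 3].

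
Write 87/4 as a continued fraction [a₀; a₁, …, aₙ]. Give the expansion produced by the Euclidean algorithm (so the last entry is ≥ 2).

87 = 21·4 + 3
4 = 1·3 + 1
3 = 3·1 + 0  (stop)
So 87/4 = [21; 1, 3].

[21; 1, 3]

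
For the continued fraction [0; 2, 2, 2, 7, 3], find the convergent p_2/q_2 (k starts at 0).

Using pₖ = aₖpₖ₋₁ + pₖ₋₂, qₖ = aₖqₖ₋₁ + qₖ₋₂ (with p₋₁=1, p₋₂=0, q₋₁=0, q₋₂=1):
  k=0: a=0, p=0, q=1
  k=1: a=2, p=1, q=2
  k=2: a=2, p=2, q=5

2/5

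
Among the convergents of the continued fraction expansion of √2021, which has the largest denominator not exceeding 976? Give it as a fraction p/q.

43472/967

√2021 = [44; 1, 21, 2, 21, 1, 88, …] (period length 6).
Convergents:
  p_0/q_0 = 44/1
  p_1/q_1 = 45/1
  p_2/q_2 = 989/22
  p_3/q_3 = 2023/45
  p_4/q_4 = 43472/967
  p_5/q_5 = 45495/1012
q_4 = 967 ≤ 976 < 1012 = q_5, so the answer is 43472/967.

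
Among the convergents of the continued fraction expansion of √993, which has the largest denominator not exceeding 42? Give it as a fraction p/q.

1292/41

√993 = [31; 1, 1, 20, 1, 1, 62, …] (period length 6).
Convergents:
  p_0/q_0 = 31/1
  p_1/q_1 = 32/1
  p_2/q_2 = 63/2
  p_3/q_3 = 1292/41
  p_4/q_4 = 1355/43
q_3 = 41 ≤ 42 < 43 = q_4, so the answer is 1292/41.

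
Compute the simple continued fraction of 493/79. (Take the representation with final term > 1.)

[6; 4, 6, 3]

493 = 6*79 + 19
79 = 4*19 + 3
19 = 6*3 + 1
3 = 3*1 + 0  (stop)
So 493/79 = [6; 4, 6, 3].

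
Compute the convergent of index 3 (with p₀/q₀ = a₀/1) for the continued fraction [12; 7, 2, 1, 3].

267/22

Using pₖ = aₖpₖ₋₁ + pₖ₋₂, qₖ = aₖqₖ₋₁ + qₖ₋₂ (with p₋₁=1, p₋₂=0, q₋₁=0, q₋₂=1):
  k=0: a=12, p=12, q=1
  k=1: a=7, p=85, q=7
  k=2: a=2, p=182, q=15
  k=3: a=1, p=267, q=22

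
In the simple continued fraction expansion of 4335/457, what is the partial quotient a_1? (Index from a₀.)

4335 = 9·457 + 222   →  a_0 = 9
457 = 2·222 + 13   →  a_1 = 2

2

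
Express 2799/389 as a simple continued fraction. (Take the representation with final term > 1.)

[7; 5, 8, 2, 4]

2799 = 7×389 + 76
389 = 5×76 + 9
76 = 8×9 + 4
9 = 2×4 + 1
4 = 4×1 + 0  (stop)
So 2799/389 = [7; 5, 8, 2, 4].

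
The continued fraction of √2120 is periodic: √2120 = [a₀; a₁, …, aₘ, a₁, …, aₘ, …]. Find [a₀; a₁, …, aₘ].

[46; 23, 92]

a₀ = ⌊√2120⌋ = 46.
With m₀=0, d₀=1 and mₖ₊₁ = dₖaₖ − mₖ, dₖ₊₁ = (n − mₖ₊₁²)/dₖ, aₖ₊₁ = ⌊(a₀+mₖ₊₁)/dₖ₊₁⌋:
  k=1: m=46, d=4, a=23
  k=2: m=46, d=1, a=92
d=1 and a=2a₀=92 at k=2, so the next step gives (m, d) = (46, 4) again — its k=1 value — and the period has length 2.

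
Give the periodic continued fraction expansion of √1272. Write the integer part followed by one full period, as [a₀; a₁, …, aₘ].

a₀ = ⌊√1272⌋ = 35.

[35; 1, 1, 1, 70]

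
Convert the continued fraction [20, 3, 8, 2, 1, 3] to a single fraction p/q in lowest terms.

Using pₖ = aₖpₖ₋₁ + pₖ₋₂ and qₖ = aₖqₖ₋₁ + qₖ₋₂:
  k=0: a=20, p=20, q=1
  k=1: a=3, p=61, q=3
  k=2: a=8, p=508, q=25
  k=3: a=2, p=1077, q=53
  k=4: a=1, p=1585, q=78
  k=5: a=3, p=5832, q=287

5832/287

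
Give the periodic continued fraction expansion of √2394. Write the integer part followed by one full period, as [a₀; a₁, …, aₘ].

a₀ = ⌊√2394⌋ = 48.

[48; 1, 12, 1, 96]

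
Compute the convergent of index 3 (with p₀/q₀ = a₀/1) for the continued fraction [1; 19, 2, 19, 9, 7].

799/760

Using pₖ = aₖpₖ₋₁ + pₖ₋₂, qₖ = aₖqₖ₋₁ + qₖ₋₂ (with p₋₁=1, p₋₂=0, q₋₁=0, q₋₂=1):
  k=0: a=1, p=1, q=1
  k=1: a=19, p=20, q=19
  k=2: a=2, p=41, q=39
  k=3: a=19, p=799, q=760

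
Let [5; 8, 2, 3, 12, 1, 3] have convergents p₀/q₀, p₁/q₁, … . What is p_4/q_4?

Using pₖ = aₖpₖ₋₁ + pₖ₋₂, qₖ = aₖqₖ₋₁ + qₖ₋₂ (with p₋₁=1, p₋₂=0, q₋₁=0, q₋₂=1):
  k=0: a=5, p=5, q=1
  k=1: a=8, p=41, q=8
  k=2: a=2, p=87, q=17
  k=3: a=3, p=302, q=59
  k=4: a=12, p=3711, q=725

3711/725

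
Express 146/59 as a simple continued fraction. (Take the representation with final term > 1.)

146 = 2×59 + 28
59 = 2×28 + 3
28 = 9×3 + 1
3 = 3×1 + 0  (stop)
So 146/59 = [2; 2, 9, 3].

[2; 2, 9, 3]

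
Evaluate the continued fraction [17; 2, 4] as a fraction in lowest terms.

157/9

Fold from the inside: start with 4/1.
  2 + 1/4 = 9/4
  17 + 4/9 = 157/9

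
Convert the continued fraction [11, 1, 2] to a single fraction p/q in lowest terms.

Using pₖ = aₖpₖ₋₁ + pₖ₋₂ and qₖ = aₖqₖ₋₁ + qₖ₋₂:
  k=0: a=11, p=11, q=1
  k=1: a=1, p=12, q=1
  k=2: a=2, p=35, q=3

35/3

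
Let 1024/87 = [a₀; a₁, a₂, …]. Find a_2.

1024 = 11·87 + 67   →  a_0 = 11
87 = 1·67 + 20   →  a_1 = 1
67 = 3·20 + 7   →  a_2 = 3

3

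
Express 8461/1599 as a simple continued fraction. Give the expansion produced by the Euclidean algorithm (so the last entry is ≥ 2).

[5; 3, 2, 3, 7, 9]

8461 = 5*1599 + 466
1599 = 3*466 + 201
466 = 2*201 + 64
201 = 3*64 + 9
64 = 7*9 + 1
9 = 9*1 + 0  (stop)
So 8461/1599 = [5; 3, 2, 3, 7, 9].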